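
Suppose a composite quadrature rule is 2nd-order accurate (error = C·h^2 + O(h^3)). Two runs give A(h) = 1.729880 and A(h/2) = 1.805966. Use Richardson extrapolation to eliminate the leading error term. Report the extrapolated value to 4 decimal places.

Extrapolated value = (4·A(h/2) − A(h)) / (4 − 1)
= (4·1.805966 − 1.729880) / 3
= 5.493984 / 3 = 1.831328

1.8313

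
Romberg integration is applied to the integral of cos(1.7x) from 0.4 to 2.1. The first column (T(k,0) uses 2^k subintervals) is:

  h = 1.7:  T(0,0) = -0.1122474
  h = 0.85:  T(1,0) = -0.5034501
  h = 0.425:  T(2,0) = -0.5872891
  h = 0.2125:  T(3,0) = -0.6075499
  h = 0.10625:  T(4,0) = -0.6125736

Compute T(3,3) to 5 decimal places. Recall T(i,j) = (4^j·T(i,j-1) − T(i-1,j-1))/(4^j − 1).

T(1,1) = -0.5034501 + (-0.5034501 − (-0.1122474))/3 = -0.6338510
T(2,1) = -0.5872891 + (-0.5872891 − (-0.5034501))/3 = -0.6152354
T(3,1) = (4·(-0.6075499) − (-0.5872891)) / 3 = -0.6143035
T(2,2) = (16·(-0.6152354) − (-0.6338510)) / 15 = -0.6139944
T(3,2) = (16·(-0.6143035) − (-0.6152354)) / 15 = -0.6142414
T(3,3) = -0.6142414 + (-0.6142414 − (-0.6139944))/63 = -0.6142453

-0.61425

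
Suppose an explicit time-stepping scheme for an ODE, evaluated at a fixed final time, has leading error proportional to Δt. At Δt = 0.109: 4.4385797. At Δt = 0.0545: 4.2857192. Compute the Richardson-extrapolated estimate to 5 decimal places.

The leading error scales as Δt; refining by a factor of 2 reduces it by 2^1 = 2.
Extrapolated value = (2·A(Δt/2) − A(Δt)) / (2 − 1)
= (2·4.2857192 − 4.4385797) / 1
= 4.1328587 / 1 = 4.1328587

4.13286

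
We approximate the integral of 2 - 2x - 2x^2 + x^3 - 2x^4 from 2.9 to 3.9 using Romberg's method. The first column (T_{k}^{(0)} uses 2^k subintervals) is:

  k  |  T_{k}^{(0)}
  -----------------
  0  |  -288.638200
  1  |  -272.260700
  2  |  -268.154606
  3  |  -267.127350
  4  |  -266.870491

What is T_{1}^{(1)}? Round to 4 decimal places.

-266.8015

Richardson extrapolation on the trapezoidal column (denominator 4−1=3):
T_{1}^{(1)} = -272.260700 + (-272.260700 − (-288.638200))/3 = -266.801533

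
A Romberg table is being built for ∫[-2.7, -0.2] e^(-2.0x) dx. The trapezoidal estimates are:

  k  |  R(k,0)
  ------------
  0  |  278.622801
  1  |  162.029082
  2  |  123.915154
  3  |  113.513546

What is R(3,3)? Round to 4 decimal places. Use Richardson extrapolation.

109.9617

Richardson extrapolation on the trapezoidal column (denominator 4−1=3):
R(1,1) = 162.029082 + (162.029082 − 278.622801)/3 = 123.164509
R(2,1) = 123.915154 + (123.915154 − 162.029082)/3 = 111.210511
R(3,1) = (4·113.513546 − 123.915154) / 3 = 110.046343
R(2,2) = 111.210511 + (111.210511 − 123.164509)/15 = 110.413578
R(3,2) = (16·110.046343 − 111.210511) / 15 = 109.968732
R(3,3) = (64·109.968732 − 110.413578) / 63 = 109.961671
(Column j=1 coincides with Simpson's rule on the same nodes.)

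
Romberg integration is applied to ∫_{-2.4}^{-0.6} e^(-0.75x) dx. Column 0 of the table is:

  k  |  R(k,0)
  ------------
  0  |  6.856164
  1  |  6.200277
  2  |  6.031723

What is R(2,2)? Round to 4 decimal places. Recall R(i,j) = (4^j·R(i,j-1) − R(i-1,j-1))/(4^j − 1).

Richardson extrapolation on the trapezoidal column (denominator 4−1=3):
R(1,1) = 6.200277 + (6.200277 − 6.856164)/3 = 5.981648
R(2,1) = (4·6.031723 − 6.200277) / 3 = 5.975538
R(2,2) = (16·5.975538 − 5.981648) / 15 = 5.975131
(Column j=1 coincides with Simpson's rule on the same nodes.)

5.9751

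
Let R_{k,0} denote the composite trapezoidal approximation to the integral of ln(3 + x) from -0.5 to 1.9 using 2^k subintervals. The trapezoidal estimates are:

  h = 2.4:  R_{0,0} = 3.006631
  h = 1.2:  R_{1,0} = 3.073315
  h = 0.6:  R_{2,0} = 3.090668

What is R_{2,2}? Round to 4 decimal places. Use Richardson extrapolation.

Richardson extrapolation on the trapezoidal column (denominator 4−1=3):
R_{1,1} = (4·3.073315 − 3.006631) / 3 = 3.095543
R_{2,1} = 3.090668 + (3.090668 − 3.073315)/3 = 3.096452
R_{2,2} = (16·3.096452 − 3.095543) / 15 = 3.096513

3.0965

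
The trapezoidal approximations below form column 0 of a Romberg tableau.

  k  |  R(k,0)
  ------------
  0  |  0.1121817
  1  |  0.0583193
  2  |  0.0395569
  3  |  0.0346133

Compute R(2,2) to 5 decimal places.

Richardson extrapolation on the trapezoidal column (denominator 4−1=3):
R(1,1) = (4·0.0583193 − 0.1121817) / 3 = 0.0403652
R(2,1) = (4·0.0395569 − 0.0583193) / 3 = 0.0333028
R(2,2) = (16·0.0333028 − 0.0403652) / 15 = 0.0328320

0.03283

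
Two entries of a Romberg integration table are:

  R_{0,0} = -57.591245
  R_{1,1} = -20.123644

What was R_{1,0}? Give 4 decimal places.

-29.4905

From R_{1,1} = (4·R_{1,0} − R_{0,0})/3, solve for R_{1,0}:
4·R_{1,0} = 3·(-20.123644) + (-57.591245) = -117.962177
R_{1,0} = -29.490544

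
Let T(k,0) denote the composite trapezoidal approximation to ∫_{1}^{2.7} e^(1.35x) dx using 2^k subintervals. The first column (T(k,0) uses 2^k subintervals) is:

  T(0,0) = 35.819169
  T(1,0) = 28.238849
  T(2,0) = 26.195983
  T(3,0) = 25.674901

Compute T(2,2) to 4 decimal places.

25.5019

Richardson extrapolation on the trapezoidal column (denominator 4−1=3):
T(1,1) = (4·28.238849 − 35.819169) / 3 = 25.712076
T(2,1) = 26.195983 + (26.195983 − 28.238849)/3 = 25.515028
T(2,2) = 25.515028 + (25.515028 − 25.712076)/15 = 25.501891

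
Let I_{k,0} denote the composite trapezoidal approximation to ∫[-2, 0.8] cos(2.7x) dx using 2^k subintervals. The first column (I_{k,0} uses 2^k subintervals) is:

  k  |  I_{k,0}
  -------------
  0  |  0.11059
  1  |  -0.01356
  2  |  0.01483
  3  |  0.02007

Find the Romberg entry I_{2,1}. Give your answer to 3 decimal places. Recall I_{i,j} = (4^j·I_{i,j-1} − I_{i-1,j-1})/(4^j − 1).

Richardson extrapolation on the trapezoidal column (denominator 4−1=3):
I_{2,1} = 0.01483 + (0.01483 − (-0.01356))/3 = 0.02429

0.024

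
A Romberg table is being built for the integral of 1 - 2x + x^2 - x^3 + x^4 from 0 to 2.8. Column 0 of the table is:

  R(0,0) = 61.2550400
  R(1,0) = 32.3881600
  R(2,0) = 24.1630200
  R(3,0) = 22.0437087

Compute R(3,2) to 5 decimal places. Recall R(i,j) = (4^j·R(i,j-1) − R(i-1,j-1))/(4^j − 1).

21.33167

Richardson extrapolation on the trapezoidal column (denominator 4−1=3):
R(2,1) = 24.1630200 + (24.1630200 − 32.3881600)/3 = 21.4213067
R(3,1) = 22.0437087 + (22.0437087 − 24.1630200)/3 = 21.3372716
R(3,2) = 21.3372716 + (21.3372716 − 21.4213067)/15 = 21.3316693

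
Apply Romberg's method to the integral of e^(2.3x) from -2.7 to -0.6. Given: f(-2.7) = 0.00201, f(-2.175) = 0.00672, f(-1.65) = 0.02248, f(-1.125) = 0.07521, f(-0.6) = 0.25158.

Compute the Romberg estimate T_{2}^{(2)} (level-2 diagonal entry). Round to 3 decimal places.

T_{0}^{(0)} (trapezoid, 1 panel, h=2.1000): 0.26627
T_{1}^{(0)} (trapezoid, 2 panels, h=1.0500): 0.15674
T_{2}^{(0)} (trapezoid, 4 panels, h=0.5250): 0.12138
T_{1}^{(1)} = 0.15674 + (0.15674 − 0.26627)/3 = 0.12023
T_{2}^{(1)} = 0.12138 + (0.12138 − 0.15674)/3 = 0.10959
T_{2}^{(2)} = 0.10959 + (0.10959 − 0.12023)/15 = 0.10888

0.109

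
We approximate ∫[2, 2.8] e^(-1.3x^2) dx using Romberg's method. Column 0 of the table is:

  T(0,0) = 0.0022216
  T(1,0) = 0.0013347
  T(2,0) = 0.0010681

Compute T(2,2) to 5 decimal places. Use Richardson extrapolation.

0.00098

T(1,1) = (4·0.0013347 − 0.0022216) / 3 = 0.0010391
T(2,1) = (4·0.0010681 − 0.0013347) / 3 = 0.0009792
T(2,2) = (16·0.0009792 − 0.0010391) / 15 = 0.0009752
(Column j=1 coincides with Simpson's rule on the same nodes.)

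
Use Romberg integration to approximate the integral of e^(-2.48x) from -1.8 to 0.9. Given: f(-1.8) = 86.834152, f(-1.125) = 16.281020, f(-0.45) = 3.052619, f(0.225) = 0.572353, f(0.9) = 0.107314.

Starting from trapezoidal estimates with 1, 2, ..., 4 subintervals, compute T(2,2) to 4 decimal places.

T(0,0) (trapezoid, 1 panel, h=2.7000): 117.370979
T(1,0) (trapezoid, 2 panels, h=1.3500): 62.806525
T(2,0) (trapezoid, 4 panels, h=0.6750): 42.779289
T(1,1) = 62.806525 + (62.806525 − 117.370979)/3 = 44.618374
T(2,1) = 42.779289 + (42.779289 − 62.806525)/3 = 36.103544
T(2,2) = 36.103544 + (36.103544 − 44.618374)/15 = 35.535889

35.5359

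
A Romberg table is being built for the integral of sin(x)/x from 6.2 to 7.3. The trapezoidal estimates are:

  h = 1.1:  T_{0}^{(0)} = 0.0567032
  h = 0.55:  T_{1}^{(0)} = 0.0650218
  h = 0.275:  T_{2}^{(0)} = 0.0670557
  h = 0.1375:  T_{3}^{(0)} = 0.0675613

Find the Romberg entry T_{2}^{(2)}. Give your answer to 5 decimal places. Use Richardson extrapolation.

Richardson extrapolation on the trapezoidal column (denominator 4−1=3):
T_{1}^{(1)} = (4·0.0650218 − 0.0567032) / 3 = 0.0677947
T_{2}^{(1)} = 0.0670557 + (0.0670557 − 0.0650218)/3 = 0.0677337
T_{2}^{(2)} = 0.0677337 + (0.0677337 − 0.0677947)/15 = 0.0677296

0.06773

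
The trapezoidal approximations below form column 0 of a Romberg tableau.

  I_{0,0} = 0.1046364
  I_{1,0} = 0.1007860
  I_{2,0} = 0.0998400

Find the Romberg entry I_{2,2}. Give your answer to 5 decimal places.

I_{1,1} = (4·0.1007860 − 0.1046364) / 3 = 0.0995025
I_{2,1} = (4·0.0998400 − 0.1007860) / 3 = 0.0995247
I_{2,2} = 0.0995247 + (0.0995247 − 0.0995025)/15 = 0.0995262

0.09953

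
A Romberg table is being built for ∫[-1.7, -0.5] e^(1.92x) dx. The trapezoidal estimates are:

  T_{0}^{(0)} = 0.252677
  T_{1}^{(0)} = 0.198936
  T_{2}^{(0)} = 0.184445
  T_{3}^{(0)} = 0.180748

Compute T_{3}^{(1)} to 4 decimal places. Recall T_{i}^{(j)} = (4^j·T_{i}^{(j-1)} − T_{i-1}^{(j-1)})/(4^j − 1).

0.1795

T_{3}^{(1)} = (4·0.180748 − 0.184445) / 3 = 0.179516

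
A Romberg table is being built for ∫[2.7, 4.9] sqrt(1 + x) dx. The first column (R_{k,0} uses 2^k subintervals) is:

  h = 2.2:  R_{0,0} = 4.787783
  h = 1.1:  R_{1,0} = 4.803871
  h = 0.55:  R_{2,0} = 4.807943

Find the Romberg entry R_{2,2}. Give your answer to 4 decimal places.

4.8093

R_{1,1} = 4.803871 + (4.803871 − 4.787783)/3 = 4.809234
R_{2,1} = (4·4.807943 − 4.803871) / 3 = 4.809300
R_{2,2} = 4.809300 + (4.809300 − 4.809234)/15 = 4.809304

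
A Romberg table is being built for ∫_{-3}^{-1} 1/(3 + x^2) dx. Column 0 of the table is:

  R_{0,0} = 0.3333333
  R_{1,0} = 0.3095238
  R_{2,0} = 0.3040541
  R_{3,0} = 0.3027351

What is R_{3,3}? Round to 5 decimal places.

0.30230

Richardson extrapolation on the trapezoidal column (denominator 4−1=3):
R_{1,1} = 0.3095238 + (0.3095238 − 0.3333333)/3 = 0.3015873
R_{2,1} = (4·0.3040541 − 0.3095238) / 3 = 0.3022309
R_{3,1} = (4·0.3027351 − 0.3040541) / 3 = 0.3022954
R_{2,2} = 0.3022309 + (0.3022309 − 0.3015873)/15 = 0.3022738
R_{3,2} = (16·0.3022954 − 0.3022309) / 15 = 0.3022997
R_{3,3} = (64·0.3022997 − 0.3022738) / 63 = 0.3023001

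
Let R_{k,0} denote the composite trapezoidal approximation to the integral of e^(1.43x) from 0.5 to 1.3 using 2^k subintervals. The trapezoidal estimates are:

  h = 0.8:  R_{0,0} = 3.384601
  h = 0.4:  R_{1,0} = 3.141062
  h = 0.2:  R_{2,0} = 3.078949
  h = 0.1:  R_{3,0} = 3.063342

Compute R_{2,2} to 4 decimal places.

3.0581

Richardson extrapolation on the trapezoidal column (denominator 4−1=3):
R_{1,1} = 3.141062 + (3.141062 − 3.384601)/3 = 3.059882
R_{2,1} = 3.078949 + (3.078949 − 3.141062)/3 = 3.058245
R_{2,2} = (16·3.058245 − 3.059882) / 15 = 3.058136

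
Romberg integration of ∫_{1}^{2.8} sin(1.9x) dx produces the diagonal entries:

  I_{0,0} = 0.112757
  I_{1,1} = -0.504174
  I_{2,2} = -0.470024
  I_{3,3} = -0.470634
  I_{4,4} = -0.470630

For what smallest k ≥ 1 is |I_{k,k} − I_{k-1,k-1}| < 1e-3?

k = 3

|I_{1,1} − I_{0,0}| = 0.616931 ≥ 1e-3
|I_{2,2} − I_{1,1}| = 0.034150 ≥ 1e-3
|I_{3,3} − I_{2,2}| = 0.000610 < 1e-3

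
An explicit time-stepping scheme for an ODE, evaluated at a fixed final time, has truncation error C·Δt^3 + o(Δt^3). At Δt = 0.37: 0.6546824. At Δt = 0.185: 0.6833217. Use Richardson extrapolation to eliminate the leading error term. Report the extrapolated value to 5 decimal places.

0.68741

The leading error scales as Δt^3; refining by a factor of 2 reduces it by 2^3 = 8.
Extrapolated value = (8·A(Δt/2) − A(Δt)) / (8 − 1)
= (8·0.6833217 − 0.6546824) / 7
= 4.8118912 / 7 = 0.6874130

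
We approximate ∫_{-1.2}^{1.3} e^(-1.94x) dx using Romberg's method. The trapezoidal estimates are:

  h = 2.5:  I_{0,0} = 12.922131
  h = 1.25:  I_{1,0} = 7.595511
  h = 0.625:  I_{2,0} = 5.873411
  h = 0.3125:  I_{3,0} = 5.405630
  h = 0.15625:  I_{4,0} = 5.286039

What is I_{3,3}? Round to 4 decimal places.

Richardson extrapolation on the trapezoidal column (denominator 4−1=3):
I_{1,1} = (4·7.595511 − 12.922131) / 3 = 5.819971
I_{2,1} = (4·5.873411 − 7.595511) / 3 = 5.299378
I_{3,1} = 5.405630 + (5.405630 − 5.873411)/3 = 5.249703
I_{2,2} = 5.299378 + (5.299378 − 5.819971)/15 = 5.264672
I_{3,2} = 5.249703 + (5.249703 − 5.299378)/15 = 5.246391
I_{3,3} = (64·5.246391 − 5.264672) / 63 = 5.246101

5.2461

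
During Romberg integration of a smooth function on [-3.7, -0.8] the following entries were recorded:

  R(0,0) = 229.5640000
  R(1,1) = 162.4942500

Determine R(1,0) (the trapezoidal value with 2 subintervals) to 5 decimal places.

179.26169

From R(1,1) = (4·R(1,0) − R(0,0))/3, solve for R(1,0):
4·R(1,0) = 3·162.4942500 + 229.5640000 = 717.0467500
R(1,0) = 179.2616875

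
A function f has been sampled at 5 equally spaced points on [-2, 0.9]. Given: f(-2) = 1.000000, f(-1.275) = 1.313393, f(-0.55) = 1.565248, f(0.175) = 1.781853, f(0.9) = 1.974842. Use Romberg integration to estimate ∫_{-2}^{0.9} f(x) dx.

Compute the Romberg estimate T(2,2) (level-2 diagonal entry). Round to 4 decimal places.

4.4678

T(0,0) (trapezoid, 1 panel, h=2.9000): 4.313521
T(1,0) (trapezoid, 2 panels, h=1.4500): 4.426370
T(2,0) (trapezoid, 4 panels, h=0.7250): 4.457238
T(1,1) = 4.426370 + (4.426370 − 4.313521)/3 = 4.463986
T(2,1) = 4.457238 + (4.457238 − 4.426370)/3 = 4.467527
T(2,2) = 4.467527 + (4.467527 − 4.463986)/15 = 4.467763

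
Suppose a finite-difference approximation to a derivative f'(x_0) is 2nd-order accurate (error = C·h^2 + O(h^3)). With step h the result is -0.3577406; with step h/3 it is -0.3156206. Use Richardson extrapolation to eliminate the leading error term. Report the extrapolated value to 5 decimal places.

The leading error scales as h^2; refining by a factor of 3 reduces it by 3^2 = 9.
Extrapolated value = (9·A(h/3) − A(h)) / (9 − 1)
= (9·(-0.3156206) − (-0.3577406)) / 8
= -2.4828448 / 8 = -0.3103556

-0.31036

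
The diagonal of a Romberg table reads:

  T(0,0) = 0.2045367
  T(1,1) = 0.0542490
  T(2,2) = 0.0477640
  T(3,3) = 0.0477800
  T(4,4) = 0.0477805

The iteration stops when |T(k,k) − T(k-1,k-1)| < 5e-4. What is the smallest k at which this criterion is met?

k = 3

|T(1,1) − T(0,0)| = 0.1502877 ≥ 5e-4
|T(2,2) − T(1,1)| = 0.0064850 ≥ 5e-4
|T(3,3) − T(2,2)| = 0.0000160 < 5e-4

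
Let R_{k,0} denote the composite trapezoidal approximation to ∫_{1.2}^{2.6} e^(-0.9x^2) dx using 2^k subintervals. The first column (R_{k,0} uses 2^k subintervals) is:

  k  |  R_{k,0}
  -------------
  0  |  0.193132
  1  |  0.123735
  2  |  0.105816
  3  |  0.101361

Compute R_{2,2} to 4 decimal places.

0.0998

Richardson extrapolation on the trapezoidal column (denominator 4−1=3):
R_{1,1} = 0.123735 + (0.123735 − 0.193132)/3 = 0.100603
R_{2,1} = 0.105816 + (0.105816 − 0.123735)/3 = 0.099843
R_{2,2} = (16·0.099843 − 0.100603) / 15 = 0.099792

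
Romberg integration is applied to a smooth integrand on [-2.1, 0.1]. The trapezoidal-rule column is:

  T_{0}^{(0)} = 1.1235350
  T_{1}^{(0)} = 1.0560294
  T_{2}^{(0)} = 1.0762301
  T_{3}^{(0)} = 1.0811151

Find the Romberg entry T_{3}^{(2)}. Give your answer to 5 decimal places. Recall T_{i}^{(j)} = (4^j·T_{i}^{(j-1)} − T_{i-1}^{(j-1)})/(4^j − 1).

1.08273

T_{2}^{(1)} = 1.0762301 + (1.0762301 − 1.0560294)/3 = 1.0829637
T_{3}^{(1)} = (4·1.0811151 − 1.0762301) / 3 = 1.0827434
T_{3}^{(2)} = (16·1.0827434 − 1.0829637) / 15 = 1.0827287
(Column j=1 coincides with Simpson's rule on the same nodes.)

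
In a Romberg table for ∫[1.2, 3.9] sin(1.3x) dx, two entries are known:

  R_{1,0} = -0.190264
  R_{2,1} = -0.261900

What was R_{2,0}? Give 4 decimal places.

From R_{2,1} = (4·R_{2,0} − R_{1,0})/3, solve for R_{2,0}:
4·R_{2,0} = 3·(-0.261900) + (-0.190264) = -0.975964
R_{2,0} = -0.243991

-0.2440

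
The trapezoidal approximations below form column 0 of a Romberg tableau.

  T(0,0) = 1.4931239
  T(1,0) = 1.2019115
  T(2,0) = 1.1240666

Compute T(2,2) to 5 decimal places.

Richardson extrapolation on the trapezoidal column (denominator 4−1=3):
T(1,1) = (4·1.2019115 − 1.4931239) / 3 = 1.1048407
T(2,1) = (4·1.1240666 − 1.2019115) / 3 = 1.0981183
T(2,2) = 1.0981183 + (1.0981183 − 1.1048407)/15 = 1.0976701

1.09767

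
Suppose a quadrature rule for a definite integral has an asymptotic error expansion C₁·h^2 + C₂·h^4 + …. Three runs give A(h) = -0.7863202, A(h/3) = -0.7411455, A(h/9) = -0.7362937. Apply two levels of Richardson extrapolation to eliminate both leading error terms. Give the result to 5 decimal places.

First eliminate the h^2 term (factor 3^2 = 9):
  B₁ = (9·(-0.7411455) − (-0.7863202))/8 = -0.7354987
  B₂ = (9·(-0.7362937) − (-0.7411455))/8 = -0.7356872
Then eliminate the h^4 term (factor 3^4 = 81):
  (81·(-0.7356872) − (-0.7354987))/80 = -0.7356896

-0.73569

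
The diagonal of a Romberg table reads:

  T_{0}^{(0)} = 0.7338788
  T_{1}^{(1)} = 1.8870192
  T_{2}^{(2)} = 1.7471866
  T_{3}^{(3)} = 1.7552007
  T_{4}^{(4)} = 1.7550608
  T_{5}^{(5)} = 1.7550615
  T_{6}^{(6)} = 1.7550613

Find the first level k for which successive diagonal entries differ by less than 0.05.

|T_{1}^{(1)} − T_{0}^{(0)}| = 1.1531404 ≥ 0.05
|T_{2}^{(2)} − T_{1}^{(1)}| = 0.1398326 ≥ 0.05
|T_{3}^{(3)} − T_{2}^{(2)}| = 0.0080141 < 0.05

k = 3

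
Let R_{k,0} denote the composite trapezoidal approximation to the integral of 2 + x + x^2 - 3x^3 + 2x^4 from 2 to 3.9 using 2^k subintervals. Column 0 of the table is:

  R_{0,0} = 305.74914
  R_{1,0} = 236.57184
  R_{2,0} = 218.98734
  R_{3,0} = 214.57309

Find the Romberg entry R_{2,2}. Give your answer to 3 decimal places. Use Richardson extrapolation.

Richardson extrapolation on the trapezoidal column (denominator 4−1=3):
R_{1,1} = 236.57184 + (236.57184 − 305.74914)/3 = 213.51274
R_{2,1} = (4·218.98734 − 236.57184) / 3 = 213.12584
R_{2,2} = (16·213.12584 − 213.51274) / 15 = 213.10005
(Column j=1 coincides with Simpson's rule on the same nodes.)

213.100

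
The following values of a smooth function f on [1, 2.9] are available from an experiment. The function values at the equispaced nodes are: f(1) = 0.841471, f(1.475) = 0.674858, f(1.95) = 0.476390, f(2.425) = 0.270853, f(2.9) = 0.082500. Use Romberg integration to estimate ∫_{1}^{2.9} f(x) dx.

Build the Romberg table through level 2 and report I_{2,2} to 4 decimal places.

0.8961

I_{0,0} (trapezoid, 1 panel, h=1.9000): 0.877772
I_{1,0} (trapezoid, 2 panels, h=0.9500): 0.891457
I_{2,0} (trapezoid, 4 panels, h=0.4750): 0.894941
I_{1,1} = 0.891457 + (0.891457 − 0.877772)/3 = 0.896019
I_{2,1} = 0.894941 + (0.894941 − 0.891457)/3 = 0.896102
I_{2,2} = 0.896102 + (0.896102 − 0.896019)/15 = 0.896108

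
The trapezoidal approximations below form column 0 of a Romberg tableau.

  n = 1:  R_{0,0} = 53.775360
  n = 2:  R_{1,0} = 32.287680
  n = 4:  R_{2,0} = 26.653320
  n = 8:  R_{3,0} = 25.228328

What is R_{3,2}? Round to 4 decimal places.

24.7519

Richardson extrapolation on the trapezoidal column (denominator 4−1=3):
R_{2,1} = 26.653320 + (26.653320 − 32.287680)/3 = 24.775200
R_{3,1} = (4·25.228328 − 26.653320) / 3 = 24.753331
R_{3,2} = 24.753331 + (24.753331 − 24.775200)/15 = 24.751873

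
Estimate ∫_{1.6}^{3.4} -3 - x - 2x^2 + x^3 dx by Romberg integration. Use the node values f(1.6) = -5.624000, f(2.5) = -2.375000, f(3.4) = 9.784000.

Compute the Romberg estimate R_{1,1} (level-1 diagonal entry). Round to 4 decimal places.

-1.6020

R_{0,0} (trapezoid, 1 panel, h=1.8000): 3.744000
R_{1,0} (trapezoid, 2 panels, h=0.9000): -0.265500
R_{1,1} = -0.265500 + (-0.265500 − 3.744000)/3 = -1.602000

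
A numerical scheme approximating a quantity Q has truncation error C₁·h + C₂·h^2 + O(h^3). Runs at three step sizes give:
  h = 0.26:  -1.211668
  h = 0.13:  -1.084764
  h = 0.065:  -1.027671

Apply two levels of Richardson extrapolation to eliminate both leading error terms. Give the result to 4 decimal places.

-0.9748

First eliminate the h term (factor 2^1 = 2):
  B₁ = (2·(-1.084764) − (-1.211668))/1 = -0.957860
  B₂ = (2·(-1.027671) − (-1.084764))/1 = -0.970578
Then eliminate the h^2 term (factor 2^2 = 4):
  (4·(-0.970578) − (-0.957860))/3 = -0.974817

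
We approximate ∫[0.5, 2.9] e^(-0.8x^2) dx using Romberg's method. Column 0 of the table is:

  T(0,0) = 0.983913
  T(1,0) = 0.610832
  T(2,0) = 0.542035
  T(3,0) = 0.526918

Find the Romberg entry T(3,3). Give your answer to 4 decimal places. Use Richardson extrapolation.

T(1,1) = (4·0.610832 − 0.983913) / 3 = 0.486472
T(2,1) = (4·0.542035 − 0.610832) / 3 = 0.519103
T(3,1) = (4·0.526918 − 0.542035) / 3 = 0.521879
T(2,2) = 0.519103 + (0.519103 − 0.486472)/15 = 0.521278
T(3,2) = 0.521879 + (0.521879 − 0.519103)/15 = 0.522064
T(3,3) = (64·0.522064 − 0.521278) / 63 = 0.522076

0.5221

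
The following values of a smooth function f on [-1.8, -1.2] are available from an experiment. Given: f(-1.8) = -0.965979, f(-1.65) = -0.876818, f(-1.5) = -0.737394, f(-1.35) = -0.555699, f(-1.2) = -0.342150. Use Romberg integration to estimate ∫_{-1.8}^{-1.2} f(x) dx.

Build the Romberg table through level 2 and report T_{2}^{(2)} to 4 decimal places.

-0.4256

T_{0}^{(0)} (trapezoid, 1 panel, h=0.6000): -0.392439
T_{1}^{(0)} (trapezoid, 2 panels, h=0.3000): -0.417438
T_{2}^{(0)} (trapezoid, 4 panels, h=0.1500): -0.423596
T_{1}^{(1)} = -0.417438 + (-0.417438 − (-0.392439))/3 = -0.425771
T_{2}^{(1)} = -0.423596 + (-0.423596 − (-0.417438))/3 = -0.425649
T_{2}^{(2)} = -0.425649 + (-0.425649 − (-0.425771))/15 = -0.425641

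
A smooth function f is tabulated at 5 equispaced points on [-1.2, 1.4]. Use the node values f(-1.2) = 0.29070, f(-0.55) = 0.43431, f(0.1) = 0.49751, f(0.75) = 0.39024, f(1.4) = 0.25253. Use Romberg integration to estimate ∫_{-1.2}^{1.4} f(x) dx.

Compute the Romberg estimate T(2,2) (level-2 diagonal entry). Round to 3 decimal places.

T(0,0) (trapezoid, 1 panel, h=2.6000): 0.70620
T(1,0) (trapezoid, 2 panels, h=1.3000): 0.99986
T(2,0) (trapezoid, 4 panels, h=0.6500): 1.03589
T(1,1) = 0.99986 + (0.99986 − 0.70620)/3 = 1.09775
T(2,1) = 1.03589 + (1.03589 − 0.99986)/3 = 1.04790
T(2,2) = 1.04790 + (1.04790 − 1.09775)/15 = 1.04458

1.045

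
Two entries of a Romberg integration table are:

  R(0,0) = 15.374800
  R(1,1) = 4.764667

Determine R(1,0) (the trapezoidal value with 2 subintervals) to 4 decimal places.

7.4172

From R(1,1) = (4·R(1,0) − R(0,0))/3, solve for R(1,0):
4·R(1,0) = 3·4.764667 + 15.374800 = 29.668801
R(1,0) = 7.417200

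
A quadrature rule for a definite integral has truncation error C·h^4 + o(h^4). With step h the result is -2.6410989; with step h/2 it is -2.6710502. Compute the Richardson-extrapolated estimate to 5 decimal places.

Extrapolated value = (16·A(h/2) − A(h)) / (16 − 1)
= (16·(-2.6710502) − (-2.6410989)) / 15
= -40.0957043 / 15 = -2.6730470

-2.67305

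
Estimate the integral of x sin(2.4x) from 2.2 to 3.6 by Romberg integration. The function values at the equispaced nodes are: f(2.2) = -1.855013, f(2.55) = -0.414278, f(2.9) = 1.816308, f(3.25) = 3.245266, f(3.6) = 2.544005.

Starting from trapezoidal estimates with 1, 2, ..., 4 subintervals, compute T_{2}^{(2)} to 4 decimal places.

1.8233

T_{0}^{(0)} (trapezoid, 1 panel, h=1.4000): 0.482294
T_{1}^{(0)} (trapezoid, 2 panels, h=0.7000): 1.512563
T_{2}^{(0)} (trapezoid, 4 panels, h=0.3500): 1.747127
T_{1}^{(1)} = 1.512563 + (1.512563 − 0.482294)/3 = 1.855986
T_{2}^{(1)} = 1.747127 + (1.747127 − 1.512563)/3 = 1.825315
T_{2}^{(2)} = 1.825315 + (1.825315 − 1.855986)/15 = 1.823270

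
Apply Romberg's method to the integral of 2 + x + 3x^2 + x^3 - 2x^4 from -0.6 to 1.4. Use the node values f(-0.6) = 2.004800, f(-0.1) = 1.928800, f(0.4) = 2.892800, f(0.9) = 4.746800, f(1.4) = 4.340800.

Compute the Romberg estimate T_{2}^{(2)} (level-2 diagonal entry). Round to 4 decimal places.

T_{0}^{(0)} (trapezoid, 1 panel, h=2.0000): 6.345600
T_{1}^{(0)} (trapezoid, 2 panels, h=1.0000): 6.065600
T_{2}^{(0)} (trapezoid, 4 panels, h=0.5000): 6.370600
T_{1}^{(1)} = 6.065600 + (6.065600 − 6.345600)/3 = 5.972267
T_{2}^{(1)} = 6.370600 + (6.370600 − 6.065600)/3 = 6.472267
T_{2}^{(2)} = 6.472267 + (6.472267 − 5.972267)/15 = 6.505600

6.5056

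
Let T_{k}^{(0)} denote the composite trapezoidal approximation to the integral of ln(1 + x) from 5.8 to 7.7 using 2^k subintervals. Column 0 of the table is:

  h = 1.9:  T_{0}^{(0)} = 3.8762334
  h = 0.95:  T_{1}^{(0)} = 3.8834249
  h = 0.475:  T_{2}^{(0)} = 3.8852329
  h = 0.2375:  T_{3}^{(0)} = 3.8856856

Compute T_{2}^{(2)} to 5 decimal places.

Richardson extrapolation on the trapezoidal column (denominator 4−1=3):
T_{1}^{(1)} = (4·3.8834249 − 3.8762334) / 3 = 3.8858221
T_{2}^{(1)} = (4·3.8852329 − 3.8834249) / 3 = 3.8858356
T_{2}^{(2)} = (16·3.8858356 − 3.8858221) / 15 = 3.8858365
(Column j=1 coincides with Simpson's rule on the same nodes.)

3.88584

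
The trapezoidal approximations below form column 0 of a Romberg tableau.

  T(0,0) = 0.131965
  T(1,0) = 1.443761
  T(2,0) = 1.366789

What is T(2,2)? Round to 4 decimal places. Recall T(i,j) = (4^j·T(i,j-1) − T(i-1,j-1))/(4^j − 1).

Richardson extrapolation on the trapezoidal column (denominator 4−1=3):
T(1,1) = (4·1.443761 − 0.131965) / 3 = 1.881026
T(2,1) = 1.366789 + (1.366789 − 1.443761)/3 = 1.341132
T(2,2) = (16·1.341132 − 1.881026) / 15 = 1.305139
(Column j=1 coincides with Simpson's rule on the same nodes.)

1.3051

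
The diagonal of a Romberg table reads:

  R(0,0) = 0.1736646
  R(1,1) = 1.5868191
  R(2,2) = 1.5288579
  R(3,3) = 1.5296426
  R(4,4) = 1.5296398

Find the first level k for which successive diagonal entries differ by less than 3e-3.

k = 3

|R(1,1) − R(0,0)| = 1.4131545 ≥ 3e-3
|R(2,2) − R(1,1)| = 0.0579612 ≥ 3e-3
|R(3,3) − R(2,2)| = 0.0007847 < 3e-3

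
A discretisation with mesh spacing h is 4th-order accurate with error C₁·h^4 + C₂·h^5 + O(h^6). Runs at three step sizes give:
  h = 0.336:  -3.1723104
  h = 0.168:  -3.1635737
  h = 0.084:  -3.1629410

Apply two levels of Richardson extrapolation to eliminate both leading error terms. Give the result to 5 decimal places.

First eliminate the h^4 term (factor 2^4 = 16):
  B₁ = (16·(-3.1635737) − (-3.1723104))/15 = -3.1629913
  B₂ = (16·(-3.1629410) − (-3.1635737))/15 = -3.1628988
Then eliminate the h^5 term (factor 2^5 = 32):
  (32·(-3.1628988) − (-3.1629913))/31 = -3.1628958

-3.16290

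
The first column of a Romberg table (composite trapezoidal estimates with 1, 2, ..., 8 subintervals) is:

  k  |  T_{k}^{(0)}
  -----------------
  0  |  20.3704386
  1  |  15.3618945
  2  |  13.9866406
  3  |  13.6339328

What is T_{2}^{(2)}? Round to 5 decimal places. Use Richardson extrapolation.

T_{1}^{(1)} = (4·15.3618945 − 20.3704386) / 3 = 13.6923798
T_{2}^{(1)} = 13.9866406 + (13.9866406 − 15.3618945)/3 = 13.5282226
T_{2}^{(2)} = (16·13.5282226 − 13.6923798) / 15 = 13.5172788

13.51728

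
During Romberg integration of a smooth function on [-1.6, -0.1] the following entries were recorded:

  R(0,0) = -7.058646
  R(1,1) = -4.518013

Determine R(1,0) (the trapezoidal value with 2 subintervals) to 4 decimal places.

From R(1,1) = (4·R(1,0) − R(0,0))/3, solve for R(1,0):
4·R(1,0) = 3·(-4.518013) + (-7.058646) = -20.612685
R(1,0) = -5.153171

-5.1532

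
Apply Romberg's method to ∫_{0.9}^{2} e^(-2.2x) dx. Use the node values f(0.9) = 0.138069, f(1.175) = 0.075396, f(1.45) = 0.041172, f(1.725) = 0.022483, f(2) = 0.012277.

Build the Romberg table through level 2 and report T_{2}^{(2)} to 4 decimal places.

T_{0}^{(0)} (trapezoid, 1 panel, h=1.1000): 0.082690
T_{1}^{(0)} (trapezoid, 2 panels, h=0.5500): 0.063990
T_{2}^{(0)} (trapezoid, 4 panels, h=0.2750): 0.058912
T_{1}^{(1)} = 0.063990 + (0.063990 − 0.082690)/3 = 0.057757
T_{2}^{(1)} = 0.058912 + (0.058912 − 0.063990)/3 = 0.057219
T_{2}^{(2)} = 0.057219 + (0.057219 − 0.057757)/15 = 0.057183

0.0572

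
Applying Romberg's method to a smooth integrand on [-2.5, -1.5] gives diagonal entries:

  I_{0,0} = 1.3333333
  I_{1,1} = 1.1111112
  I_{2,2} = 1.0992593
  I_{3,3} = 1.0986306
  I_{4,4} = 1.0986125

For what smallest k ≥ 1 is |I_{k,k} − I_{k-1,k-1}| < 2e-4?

k = 4

|I_{1,1} − I_{0,0}| = 0.2222221 ≥ 2e-4
|I_{2,2} − I_{1,1}| = 0.0118519 ≥ 2e-4
|I_{3,3} − I_{2,2}| = 0.0006287 ≥ 2e-4
|I_{4,4} − I_{3,3}| = 0.0000181 < 2e-4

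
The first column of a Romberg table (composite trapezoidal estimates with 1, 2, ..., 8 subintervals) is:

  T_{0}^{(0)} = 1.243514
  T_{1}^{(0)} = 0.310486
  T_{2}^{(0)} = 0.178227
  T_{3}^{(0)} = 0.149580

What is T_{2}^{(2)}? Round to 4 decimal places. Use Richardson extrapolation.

Richardson extrapolation on the trapezoidal column (denominator 4−1=3):
T_{1}^{(1)} = 0.310486 + (0.310486 − 1.243514)/3 = -0.000523
T_{2}^{(1)} = 0.178227 + (0.178227 − 0.310486)/3 = 0.134141
T_{2}^{(2)} = (16·0.134141 − (-0.000523)) / 15 = 0.143119

0.1431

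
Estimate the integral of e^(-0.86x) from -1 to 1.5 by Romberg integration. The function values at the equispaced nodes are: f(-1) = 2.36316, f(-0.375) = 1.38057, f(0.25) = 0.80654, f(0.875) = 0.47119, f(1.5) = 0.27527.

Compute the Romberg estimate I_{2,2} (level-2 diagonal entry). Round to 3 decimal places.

2.428

I_{0,0} (trapezoid, 1 panel, h=2.5000): 3.29804
I_{1,0} (trapezoid, 2 panels, h=1.2500): 2.65719
I_{2,0} (trapezoid, 4 panels, h=0.6250): 2.48595
I_{1,1} = 2.65719 + (2.65719 − 3.29804)/3 = 2.44357
I_{2,1} = 2.48595 + (2.48595 − 2.65719)/3 = 2.42887
I_{2,2} = 2.42887 + (2.42887 − 2.44357)/15 = 2.42789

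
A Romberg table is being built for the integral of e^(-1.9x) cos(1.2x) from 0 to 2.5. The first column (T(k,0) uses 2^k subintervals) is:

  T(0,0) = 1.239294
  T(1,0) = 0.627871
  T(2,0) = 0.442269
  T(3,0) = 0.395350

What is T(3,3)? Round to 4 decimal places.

0.3797

T(1,1) = 0.627871 + (0.627871 − 1.239294)/3 = 0.424063
T(2,1) = 0.442269 + (0.442269 − 0.627871)/3 = 0.380402
T(3,1) = (4·0.395350 − 0.442269) / 3 = 0.379710
T(2,2) = 0.380402 + (0.380402 − 0.424063)/15 = 0.377491
T(3,2) = 0.379710 + (0.379710 − 0.380402)/15 = 0.379664
T(3,3) = 0.379664 + (0.379664 − 0.377491)/63 = 0.379698
(Column j=1 coincides with Simpson's rule on the same nodes.)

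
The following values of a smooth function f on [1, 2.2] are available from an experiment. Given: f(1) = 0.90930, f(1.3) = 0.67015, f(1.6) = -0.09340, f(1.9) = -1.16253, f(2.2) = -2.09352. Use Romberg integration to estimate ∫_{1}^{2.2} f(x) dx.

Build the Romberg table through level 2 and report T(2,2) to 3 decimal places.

-0.336

T(0,0) (trapezoid, 1 panel, h=1.2000): -0.71053
T(1,0) (trapezoid, 2 panels, h=0.6000): -0.41131
T(2,0) (trapezoid, 4 panels, h=0.3000): -0.35337
T(1,1) = -0.41131 + (-0.41131 − (-0.71053))/3 = -0.31157
T(2,1) = -0.35337 + (-0.35337 − (-0.41131))/3 = -0.33406
T(2,2) = -0.33406 + (-0.33406 − (-0.31157))/15 = -0.33556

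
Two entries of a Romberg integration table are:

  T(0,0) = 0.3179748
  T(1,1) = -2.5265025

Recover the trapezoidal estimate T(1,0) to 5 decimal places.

From T(1,1) = (4·T(1,0) − T(0,0))/3, solve for T(1,0):
4·T(1,0) = 3·(-2.5265025) + 0.3179748 = -7.2615327
T(1,0) = -1.8153832

-1.81538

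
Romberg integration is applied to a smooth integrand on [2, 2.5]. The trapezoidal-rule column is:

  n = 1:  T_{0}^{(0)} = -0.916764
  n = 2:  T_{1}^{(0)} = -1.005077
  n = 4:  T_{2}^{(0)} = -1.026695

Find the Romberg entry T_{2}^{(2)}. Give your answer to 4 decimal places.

-1.0339

Richardson extrapolation on the trapezoidal column (denominator 4−1=3):
T_{1}^{(1)} = -1.005077 + (-1.005077 − (-0.916764))/3 = -1.034515
T_{2}^{(1)} = (4·(-1.026695) − (-1.005077)) / 3 = -1.033901
T_{2}^{(2)} = (16·(-1.033901) − (-1.034515)) / 15 = -1.033860
(Column j=1 coincides with Simpson's rule on the same nodes.)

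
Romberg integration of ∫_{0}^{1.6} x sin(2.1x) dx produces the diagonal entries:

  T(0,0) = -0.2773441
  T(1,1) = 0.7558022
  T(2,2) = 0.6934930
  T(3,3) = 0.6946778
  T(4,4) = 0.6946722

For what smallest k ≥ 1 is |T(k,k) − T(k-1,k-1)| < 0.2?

k = 2

|T(1,1) − T(0,0)| = 1.0331463 ≥ 0.2
|T(2,2) − T(1,1)| = 0.0623092 < 0.2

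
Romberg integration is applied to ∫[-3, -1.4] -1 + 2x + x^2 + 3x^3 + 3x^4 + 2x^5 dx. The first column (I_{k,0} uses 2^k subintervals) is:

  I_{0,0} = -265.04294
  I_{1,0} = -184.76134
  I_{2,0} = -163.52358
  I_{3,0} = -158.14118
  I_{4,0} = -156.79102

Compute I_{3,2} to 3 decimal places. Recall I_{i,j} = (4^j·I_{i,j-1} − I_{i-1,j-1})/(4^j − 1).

Richardson extrapolation on the trapezoidal column (denominator 4−1=3):
I_{2,1} = -163.52358 + (-163.52358 − (-184.76134))/3 = -156.44433
I_{3,1} = (4·(-158.14118) − (-163.52358)) / 3 = -156.34705
I_{3,2} = -156.34705 + (-156.34705 − (-156.44433))/15 = -156.34056
(Column j=1 coincides with Simpson's rule on the same nodes.)

-156.341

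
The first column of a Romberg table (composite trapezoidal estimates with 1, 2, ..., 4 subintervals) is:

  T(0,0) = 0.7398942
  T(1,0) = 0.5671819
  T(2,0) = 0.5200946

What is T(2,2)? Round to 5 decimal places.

0.50405

T(1,1) = (4·0.5671819 − 0.7398942) / 3 = 0.5096111
T(2,1) = 0.5200946 + (0.5200946 − 0.5671819)/3 = 0.5043988
T(2,2) = (16·0.5043988 − 0.5096111) / 15 = 0.5040513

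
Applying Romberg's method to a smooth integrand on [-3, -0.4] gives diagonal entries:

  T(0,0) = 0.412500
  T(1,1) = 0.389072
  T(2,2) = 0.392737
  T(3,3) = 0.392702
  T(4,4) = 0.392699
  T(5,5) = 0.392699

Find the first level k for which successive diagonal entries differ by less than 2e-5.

|T(1,1) − T(0,0)| = 0.023428 ≥ 2e-5
|T(2,2) − T(1,1)| = 0.003665 ≥ 2e-5
|T(3,3) − T(2,2)| = 0.000035 ≥ 2e-5
|T(4,4) − T(3,3)| = 0.000003 < 2e-5

k = 4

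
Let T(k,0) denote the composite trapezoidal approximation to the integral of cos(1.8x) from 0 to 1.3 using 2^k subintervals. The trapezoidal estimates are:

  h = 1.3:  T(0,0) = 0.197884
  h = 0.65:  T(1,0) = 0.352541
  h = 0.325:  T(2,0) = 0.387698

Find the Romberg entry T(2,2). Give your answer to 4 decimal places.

T(1,1) = (4·0.352541 − 0.197884) / 3 = 0.404093
T(2,1) = 0.387698 + (0.387698 − 0.352541)/3 = 0.399417
T(2,2) = 0.399417 + (0.399417 − 0.404093)/15 = 0.399105
(Column j=1 coincides with Simpson's rule on the same nodes.)

0.3991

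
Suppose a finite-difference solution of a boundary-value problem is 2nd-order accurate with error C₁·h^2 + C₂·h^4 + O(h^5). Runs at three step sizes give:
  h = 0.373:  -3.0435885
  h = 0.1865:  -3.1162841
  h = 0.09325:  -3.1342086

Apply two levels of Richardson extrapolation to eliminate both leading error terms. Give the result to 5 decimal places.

First eliminate the h^2 term (factor 2^2 = 4):
  B₁ = (4·(-3.1162841) − (-3.0435885))/3 = -3.1405160
  B₂ = (4·(-3.1342086) − (-3.1162841))/3 = -3.1401834
Then eliminate the h^4 term (factor 2^4 = 16):
  (16·(-3.1401834) − (-3.1405160))/15 = -3.1401612

-3.14016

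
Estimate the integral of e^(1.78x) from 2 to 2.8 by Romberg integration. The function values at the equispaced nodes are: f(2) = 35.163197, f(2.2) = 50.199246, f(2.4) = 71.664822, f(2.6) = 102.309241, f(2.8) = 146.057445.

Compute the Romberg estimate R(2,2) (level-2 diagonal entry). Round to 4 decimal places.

R(0,0) (trapezoid, 1 panel, h=0.8000): 72.488257
R(1,0) (trapezoid, 2 panels, h=0.4000): 64.910057
R(2,0) (trapezoid, 4 panels, h=0.2000): 62.956726
R(1,1) = 64.910057 + (64.910057 − 72.488257)/3 = 62.383990
R(2,1) = 62.956726 + (62.956726 − 64.910057)/3 = 62.305616
R(2,2) = 62.305616 + (62.305616 − 62.383990)/15 = 62.300391

62.3004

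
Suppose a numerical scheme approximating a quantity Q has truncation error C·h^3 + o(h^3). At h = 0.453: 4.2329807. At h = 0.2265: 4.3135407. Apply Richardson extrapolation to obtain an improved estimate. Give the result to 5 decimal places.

4.32505

The leading error scales as h^3; refining by a factor of 2 reduces it by 2^3 = 8.
Extrapolated value = (8·A(h/2) − A(h)) / (8 − 1)
= (8·4.3135407 − 4.2329807) / 7
= 30.2753449 / 7 = 4.3250493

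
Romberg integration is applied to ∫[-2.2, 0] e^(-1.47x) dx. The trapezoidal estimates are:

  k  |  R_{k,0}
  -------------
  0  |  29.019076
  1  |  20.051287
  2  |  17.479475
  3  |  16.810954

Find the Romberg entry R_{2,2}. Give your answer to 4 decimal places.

16.5929

R_{1,1} = 20.051287 + (20.051287 − 29.019076)/3 = 17.062024
R_{2,1} = (4·17.479475 − 20.051287) / 3 = 16.622204
R_{2,2} = (16·16.622204 − 17.062024) / 15 = 16.592883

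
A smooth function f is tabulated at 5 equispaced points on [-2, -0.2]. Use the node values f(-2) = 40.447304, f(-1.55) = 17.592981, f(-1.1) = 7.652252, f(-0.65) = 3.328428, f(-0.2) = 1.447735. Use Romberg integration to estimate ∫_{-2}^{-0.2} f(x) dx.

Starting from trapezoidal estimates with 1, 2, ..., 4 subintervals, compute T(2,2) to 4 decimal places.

T(0,0) (trapezoid, 1 panel, h=1.8000): 37.705535
T(1,0) (trapezoid, 2 panels, h=0.9000): 25.739794
T(2,0) (trapezoid, 4 panels, h=0.4500): 22.284531
T(1,1) = 25.739794 + (25.739794 − 37.705535)/3 = 21.751214
T(2,1) = 22.284531 + (22.284531 − 25.739794)/3 = 21.132777
T(2,2) = 21.132777 + (21.132777 − 21.751214)/15 = 21.091548

21.0915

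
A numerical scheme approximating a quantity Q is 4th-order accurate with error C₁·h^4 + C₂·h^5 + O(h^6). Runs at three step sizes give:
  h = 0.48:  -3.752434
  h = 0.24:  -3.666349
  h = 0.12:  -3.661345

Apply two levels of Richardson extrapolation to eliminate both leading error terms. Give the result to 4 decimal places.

-3.6610

First eliminate the h^4 term (factor 2^4 = 16):
  B₁ = (16·(-3.666349) − (-3.752434))/15 = -3.660610
  B₂ = (16·(-3.661345) − (-3.666349))/15 = -3.661011
Then eliminate the h^5 term (factor 2^5 = 32):
  (32·(-3.661011) − (-3.660610))/31 = -3.661024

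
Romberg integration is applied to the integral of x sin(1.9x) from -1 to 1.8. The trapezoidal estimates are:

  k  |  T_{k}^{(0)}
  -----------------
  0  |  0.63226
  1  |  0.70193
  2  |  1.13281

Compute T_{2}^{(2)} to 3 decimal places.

Richardson extrapolation on the trapezoidal column (denominator 4−1=3):
T_{1}^{(1)} = 0.70193 + (0.70193 − 0.63226)/3 = 0.72515
T_{2}^{(1)} = 1.13281 + (1.13281 − 0.70193)/3 = 1.27644
T_{2}^{(2)} = 1.27644 + (1.27644 − 0.72515)/15 = 1.31319

1.313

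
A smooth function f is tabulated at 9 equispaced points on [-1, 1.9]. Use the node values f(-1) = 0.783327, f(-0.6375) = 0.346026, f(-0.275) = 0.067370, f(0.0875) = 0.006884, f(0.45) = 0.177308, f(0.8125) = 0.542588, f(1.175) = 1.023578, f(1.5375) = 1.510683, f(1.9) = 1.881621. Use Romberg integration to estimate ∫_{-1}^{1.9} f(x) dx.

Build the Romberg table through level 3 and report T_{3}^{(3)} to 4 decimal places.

T_{0}^{(0)} (trapezoid, 1 panel, h=2.9000): 3.864175
T_{1}^{(0)} (trapezoid, 2 panels, h=1.4500): 2.189184
T_{2}^{(0)} (trapezoid, 4 panels, h=0.7250): 1.885529
T_{3}^{(0)} (trapezoid, 8 panels, h=0.3625): 1.815005
T_{1}^{(1)} = 2.189184 + (2.189184 − 3.864175)/3 = 1.630854
T_{2}^{(1)} = 1.885529 + (1.885529 − 2.189184)/3 = 1.784311
T_{3}^{(1)} = 1.815005 + (1.815005 − 1.885529)/3 = 1.791497
T_{2}^{(2)} = 1.784311 + (1.784311 − 1.630854)/15 = 1.794541
T_{3}^{(2)} = 1.791497 + (1.791497 − 1.784311)/15 = 1.791976
T_{3}^{(3)} = 1.791976 + (1.791976 − 1.794541)/63 = 1.791935

1.7919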